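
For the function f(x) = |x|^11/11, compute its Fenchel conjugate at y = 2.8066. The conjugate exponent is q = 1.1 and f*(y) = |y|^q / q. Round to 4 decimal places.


The conjugate exponent q satisfies 1/p + 1/q = 1.
p = 11, so q = 11/(11 - 1) = 1.1
|y|^q = 2.8066^1.1 = 3.1117
f*(2.8066) = 3.1117 / 1.1 = 2.8288


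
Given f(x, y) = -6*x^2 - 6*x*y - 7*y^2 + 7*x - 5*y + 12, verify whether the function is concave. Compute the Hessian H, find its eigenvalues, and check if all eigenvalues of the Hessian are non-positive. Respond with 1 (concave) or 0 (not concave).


The Hessian of f(x,y) = -6*x^2 - 6*x*y - 7*y^2 + 7*x - 5*y + 12 is:
H = [[-12, -6], [-6, -14]]
Trace = -12 - 14 = -26
Determinant = -12*-14 - (-6)^2 = 132
Discriminant = (-26)^2 - 4*132 = 148.0
Eigenvalues: lambda_1 = -19.0828, lambda_2 = -6.9172
The function is concave.

1


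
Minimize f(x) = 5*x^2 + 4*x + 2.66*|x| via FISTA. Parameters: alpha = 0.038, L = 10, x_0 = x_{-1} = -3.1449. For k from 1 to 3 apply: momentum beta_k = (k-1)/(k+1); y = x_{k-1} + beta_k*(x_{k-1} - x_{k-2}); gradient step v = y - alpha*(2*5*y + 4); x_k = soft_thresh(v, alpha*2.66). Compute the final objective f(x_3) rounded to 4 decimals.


FISTA on f(x) = 5*x^2 + 4*x + 2.66*|x|
L = 10, alpha = 0.038
Iteration 1: beta = 0.0, y = -3.1449 + 0.0*(-3.1449 + 3.1449) = -3.1449
  grad(y) = -27.449, v = y - alpha*grad = -2.1018
  prox(v) = soft_thresh(-2.1018, 0.1011) = -2.0008
Iteration 2: beta = 0.3333, y = -2.0008 + 0.3333*(-2.0008 + 3.1449) = -1.6194
  grad(y) = -12.1938, v = y - alpha*grad = -1.156
  prox(v) = soft_thresh(-1.156, 0.1011) = -1.0549
Iteration 3: beta = 0.5, y = -1.0549 + 0.5*(-1.0549 + 2.0008) = -0.582
  grad(y) = -1.8202, v = y - alpha*grad = -0.5129
  prox(v) = soft_thresh(-0.5129, 0.1011) = -0.4118
f(x_3) = 5*(-0.4118)^2 + 4*(-0.4118) + 2.66*|-0.4118| = 0.296


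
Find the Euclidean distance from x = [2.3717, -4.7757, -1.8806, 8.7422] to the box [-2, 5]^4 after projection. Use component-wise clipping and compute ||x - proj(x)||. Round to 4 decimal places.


Project each component onto [-2, 5].
clip(2.3717) = 2.3717, clip(-4.7757) = -2.0, clip(-1.8806) = -1.8806, clip(8.7422) = 5.0
Projection = [2.3717, -2.0, -1.8806, 5.0]
Squared diffs: [0.0, 7.7045, 0.0, 14.0041]
Distance = sqrt(21.7086) = 4.6592


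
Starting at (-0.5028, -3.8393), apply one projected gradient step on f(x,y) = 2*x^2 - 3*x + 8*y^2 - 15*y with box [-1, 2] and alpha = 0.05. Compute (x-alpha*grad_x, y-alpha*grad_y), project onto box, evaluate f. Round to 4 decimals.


Step 1: Compute gradient at (-0.5028, -3.8393).
grad_x = 2*2*-0.5028 - 3 = -5.0112
grad_y = 2*8*-3.8393 - 15 = -76.4288
Step 2: Gradient step.
x_raw = -0.5028 - 0.05*-5.0112 = -0.2522
y_raw = -3.8393 - 0.05*-76.4288 = -0.0179
Step 3: Project onto [-1, 2].
x_proj = clip(-0.2522) = -0.2522
y_proj = clip(-0.0179) = -0.0179
Step 4: Evaluate f.
f(-0.2522, -0.0179) = 1.1544


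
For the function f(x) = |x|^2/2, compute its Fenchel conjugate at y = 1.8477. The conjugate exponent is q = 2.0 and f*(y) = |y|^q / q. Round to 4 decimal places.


The conjugate exponent q satisfies 1/p + 1/q = 1.
p = 2, so q = 2/(2 - 1) = 2.0
|y|^q = 1.8477^2.0 = 3.414
f*(1.8477) = 3.414 / 2.0 = 1.707


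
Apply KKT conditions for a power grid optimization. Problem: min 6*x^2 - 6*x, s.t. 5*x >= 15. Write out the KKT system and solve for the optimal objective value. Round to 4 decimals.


Step 1: Try lambda = 0 (constraint inactive).
x_unc = 6/(2*6) = 0.5
Check: 5*0.5 = 2.5 < 15 -- violated!
Step 2: Constraint must be active: 5*x = 15
x* = 15/5 = 3.0
lambda = (2*6*3.0 - 6)/5 = 6.0
Step 3: Compute optimal value.
f(x*) = 6*3.0^2 - 6*3.0 = 36.0


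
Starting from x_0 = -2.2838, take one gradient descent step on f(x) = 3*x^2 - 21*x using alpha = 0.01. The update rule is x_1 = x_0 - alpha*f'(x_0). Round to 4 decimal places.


We compute the gradient at x_0 and apply the update.
f'(x) = 6*x - 21
f'(-2.2838) = 6*-2.2838 - 21 = -34.7028
x_1 = -2.2838 - 0.01*-34.7028 = -1.9368


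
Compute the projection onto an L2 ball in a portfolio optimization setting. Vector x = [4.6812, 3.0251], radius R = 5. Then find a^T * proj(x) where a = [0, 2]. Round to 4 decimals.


Step 1: Compute ||x|| (intermediates to 6 decimals).
||x|| = sqrt(4.6812^2 + 3.0251^2) = 5.573586
Step 2: Project.
Since ||x|| > R, scale = R/||x|| = 5/5.573586 = 0.897089, proj(x) = scale * x
proj(x) = [4.199453, 2.713784]
Step 3: Dot product.
a^T * proj(x) = 0*4.199453 + 2*2.713784 = 5.4276


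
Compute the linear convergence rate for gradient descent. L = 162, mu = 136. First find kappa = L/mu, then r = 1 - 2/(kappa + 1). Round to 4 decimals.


Step 1: Compute the condition number.
kappa = L/mu = 162/136 = 1.1912
Step 2: Compute the convergence rate.
r = 1 - 2/(kappa + 1) = 1 - 2*mu/(L + mu) = (L - mu)/(L + mu) = 26/298 = 0.0872


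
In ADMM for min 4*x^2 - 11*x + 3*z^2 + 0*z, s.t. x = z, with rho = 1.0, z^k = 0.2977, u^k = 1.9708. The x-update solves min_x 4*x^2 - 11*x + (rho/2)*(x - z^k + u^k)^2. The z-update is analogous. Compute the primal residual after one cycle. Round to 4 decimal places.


ADMM iteration with rho = 1.0, z^k = 0.2977, u^k = 1.9708
Step 1: x-update.
Minimize 4*x^2 - 11*x + (1.0/2)*(x - 0.2977 + 1.9708)^2
FOC: (2*4 + 1.0)*x = 11 + 1.0*(0.2977 - 1.9708)
x^{k+1} = 1.0363
Step 2: z-update.
Minimize 3*z^2 + 0*z + (1.0/2)*(1.0363 - z + 1.9708)^2
FOC: (2*3 + 1.0)*z = 0 + 1.0*(1.0363 + 1.9708)
z^{k+1} = 0.4296
Step 3: u-update.
u^{k+1} = 1.9708 + 1.0363 - 0.4296 = 2.5775
Step 4: Primal residual = |1.0363 - 0.4296| = 0.6067


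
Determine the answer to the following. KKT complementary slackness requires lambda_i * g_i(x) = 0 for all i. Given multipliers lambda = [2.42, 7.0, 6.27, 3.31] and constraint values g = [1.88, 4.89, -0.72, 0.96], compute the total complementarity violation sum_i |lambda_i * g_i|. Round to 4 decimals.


KKT complementary slackness check:
lambda_1 * g_1 = 2.42 * 1.88 = 4.5496
lambda_2 * g_2 = 7.0 * 4.89 = 34.23
lambda_3 * g_3 = 6.27 * -0.72 = -4.5144
lambda_4 * g_4 = 3.31 * 0.96 = 3.1776
Total violation = 4.5496 + 34.23 + 4.5144 + 3.1776 = 46.4716


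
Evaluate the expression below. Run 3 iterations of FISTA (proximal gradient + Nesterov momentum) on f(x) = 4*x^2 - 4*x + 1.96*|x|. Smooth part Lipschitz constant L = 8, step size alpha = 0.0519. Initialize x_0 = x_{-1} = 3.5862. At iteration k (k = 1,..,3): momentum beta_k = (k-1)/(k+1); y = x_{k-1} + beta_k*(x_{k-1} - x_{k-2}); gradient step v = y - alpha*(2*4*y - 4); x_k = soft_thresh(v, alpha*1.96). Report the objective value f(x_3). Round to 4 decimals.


FISTA on f(x) = 4*x^2 - 4*x + 1.96*|x|
L = 8, alpha = 0.0519
Iteration 1: beta = 0.0, y = 3.5862 + 0.0*(3.5862 - 3.5862) = 3.5862
  grad(y) = 24.6896, v = y - alpha*grad = 2.3048
  prox(v) = soft_thresh(2.3048, 0.1017) = 2.2031
Iteration 2: beta = 0.3333, y = 2.2031 + 0.3333*(2.2031 - 3.5862) = 1.742
  grad(y) = 9.9364, v = y - alpha*grad = 1.2263
  prox(v) = soft_thresh(1.2263, 0.1017) = 1.1246
Iteration 3: beta = 0.5, y = 1.1246 + 0.5*(1.1246 - 2.2031) = 0.5854
  grad(y) = 0.6832, v = y - alpha*grad = 0.5499
  prox(v) = soft_thresh(0.5499, 0.1017) = 0.4482
f(x_3) = 4*0.4482^2 - 4*0.4482 + 1.96*|0.4482| = -0.1108


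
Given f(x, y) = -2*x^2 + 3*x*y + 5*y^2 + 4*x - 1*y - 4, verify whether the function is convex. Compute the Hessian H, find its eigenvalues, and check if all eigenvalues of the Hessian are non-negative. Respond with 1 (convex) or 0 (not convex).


The Hessian of f(x,y) = -2*x^2 + 3*x*y + 5*y^2 + 4*x - 1*y - 4 is:
H = [[-4, 3], [3, 10]]
Trace = -4 + 10 = 6
Determinant = -4*10 - (3)^2 = -49
Discriminant = (6)^2 - 4*-49 = 232.0
Eigenvalues: lambda_1 = -4.6158, lambda_2 = 10.6158
The function is not convex.

0


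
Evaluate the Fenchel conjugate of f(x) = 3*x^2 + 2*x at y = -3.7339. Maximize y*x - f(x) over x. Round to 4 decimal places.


f*(y) = sup_x {y*x - a*x^2 - b*x} = sup_x {(y-b)*x - a*x^2}
FOC: (y - b) - 2a*x = 0 => x* = (y - b)/(2a)
x* = (-3.7339 - 2)/(2*3) = -0.9557
f*(-3.7339) = (y-b)^2/(4a) = (-3.7339 - 2)^2/(4*3)
= 32.8776/12 = 2.7398


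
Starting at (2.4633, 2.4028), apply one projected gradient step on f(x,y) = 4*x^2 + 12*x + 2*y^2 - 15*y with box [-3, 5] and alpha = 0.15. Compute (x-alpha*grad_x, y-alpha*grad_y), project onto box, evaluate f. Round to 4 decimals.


Step 1: Compute gradient at (2.4633, 2.4028).
grad_x = 2*4*2.4633 + 12 = 31.7064
grad_y = 2*2*2.4028 - 15 = -5.3888
Step 2: Gradient step.
x_raw = 2.4633 - 0.15*31.7064 = -2.2927
y_raw = 2.4028 - 0.15*-5.3888 = 3.2111
Step 3: Project onto [-3, 5].
x_proj = clip(-2.2927) = -2.2927
y_proj = clip(3.2111) = 3.2111
Step 4: Evaluate f.
f(-2.2927, 3.2111) = -34.031


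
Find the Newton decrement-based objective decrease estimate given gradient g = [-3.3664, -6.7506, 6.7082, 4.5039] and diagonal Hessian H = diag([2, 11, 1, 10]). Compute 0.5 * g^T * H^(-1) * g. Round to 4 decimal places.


Step 1: H is diagonal, so H^(-1) * g = [-1.6832, -0.6137, 6.7082, 0.4504].
Step 2: g^T H^(-1) g = sum_i g_i^2 / H_ii
  = (-3.3664)^2/2 + (-6.7506)^2/11 + (6.7082)^2/1 + (4.5039)^2/10
  = 5.6663 + 4.1428 + 44.9999 + 2.0285 = 56.8376
Step 3: Objective decrease = 0.5 * g^T H^(-1) g = 28.4188


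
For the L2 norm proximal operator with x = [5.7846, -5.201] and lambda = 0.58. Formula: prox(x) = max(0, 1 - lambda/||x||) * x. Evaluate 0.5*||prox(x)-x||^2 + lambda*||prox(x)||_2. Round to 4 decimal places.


Step 1: Compute ||x||.
||x|| = 7.7789
Step 2: Compute scaling factor.
scale = max(0, 1 - 0.58/7.7789) = 0.9254
Step 3: prox(x) = [5.3533, -4.8132]
||prox(x)|| = 7.1989
Step 4: Proximal objective.
0.5*||prox-x||^2 = 0.1682
lambda*||prox|| = 4.1754
Total = 4.3436


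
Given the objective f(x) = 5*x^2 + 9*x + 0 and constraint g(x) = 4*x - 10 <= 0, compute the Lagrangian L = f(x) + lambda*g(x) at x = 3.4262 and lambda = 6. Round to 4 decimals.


Step 1: Evaluate f(x).
f(3.4262) = 5*3.4262^2 + 9*3.4262 + 0 = 89.53
Step 2: Evaluate g(x).
g(3.4262) = 4*3.4262 - 10 = 3.7048
Step 3: Compute Lagrangian.
L = 89.53 + 6*3.7048 = 111.7588


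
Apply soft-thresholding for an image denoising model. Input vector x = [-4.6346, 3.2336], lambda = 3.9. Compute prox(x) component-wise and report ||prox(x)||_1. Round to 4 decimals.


Soft-thresholding with lambda = 3.9:
prox(-4.6346) = sign(-4.6346)*max(|-4.6346| - 3.9, 0) = -0.7346
prox(3.2336) = sign(3.2336)*max(|3.2336| - 3.9, 0) = 0.0
prox(x) = [-0.7346, 0.0]
||prox(x)||_1 = 0.7346 + 0.0 = 0.7346


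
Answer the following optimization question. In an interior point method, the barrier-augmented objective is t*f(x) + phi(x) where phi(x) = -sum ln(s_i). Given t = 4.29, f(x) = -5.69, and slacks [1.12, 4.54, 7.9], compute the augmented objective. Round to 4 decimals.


Step 1: Compute log-barrier.
ln values: [0.1133, 1.5129, 2.0669]
phi = -(0.1133 + 1.5129 + 2.0669) = -3.6931
Step 2: Compute augmented objective.
t*f(x) = 4.29*-5.69 = -24.4101
Total = -24.4101 - 3.6931 = -28.1032


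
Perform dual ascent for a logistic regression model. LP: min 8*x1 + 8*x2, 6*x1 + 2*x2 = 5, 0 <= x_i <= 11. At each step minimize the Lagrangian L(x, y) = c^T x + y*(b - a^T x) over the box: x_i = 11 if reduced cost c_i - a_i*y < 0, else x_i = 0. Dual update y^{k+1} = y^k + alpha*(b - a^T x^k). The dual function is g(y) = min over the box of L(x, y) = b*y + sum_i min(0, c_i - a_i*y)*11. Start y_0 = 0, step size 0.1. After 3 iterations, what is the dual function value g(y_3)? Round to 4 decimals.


Dual ascent for LP: min 8*x1 + 8*x2, 6*x1 + 2*x2 = 5, 0 <= x_i <= 11
Step 1: y^k = 0.0, reduced costs: (8.0, 8.0)
  x^k = (0.0, 0.0), subgradient = b - a^T x = 5.0
  y^{k+1} = 0.0 + 0.1*5.0 = 0.5
Step 2: y^k = 0.5, reduced costs: (5.0, 7.0)
  x^k = (0.0, 0.0), subgradient = b - a^T x = 5.0
  y^{k+1} = 0.5 + 0.1*5.0 = 1.0
Step 3: y^k = 1.0, reduced costs: (2.0, 6.0)
  x^k = (0.0, 0.0), subgradient = b - a^T x = 5.0
  y^{k+1} = 1.0 + 0.1*5.0 = 1.5
Dual objective at y_3 = 1.5: reduced costs (-1.0, 5.0), box minimizer x = (11.0, 0.0)
g(y_3) = b*y + (c1 - a1*y)*x1 + (c2 - a2*y)*x2 = 5*1.5 + (-1.0)*11.0 + 5.0*0.0 = 7.5 - 11.0 + 0.0 = -3.5


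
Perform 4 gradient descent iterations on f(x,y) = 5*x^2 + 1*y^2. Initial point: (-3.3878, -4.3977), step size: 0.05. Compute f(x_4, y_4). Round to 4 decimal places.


Gradient descent on f(x,y) = 5*x^2 + 1*y^2.
Starting point: (-3.3878, -4.3977), alpha = 0.05
Step 1: grad_x = 2*5*-3.3878 = -33.878, grad_y = 2*1*-4.3977 = -8.7954
  x_1 = -3.3878 - 0.05*-33.878 = -1.6939
  y_1 = -4.3977 - 0.05*-8.7954 = -3.9579
Step 2: grad_x = 2*5*-1.6939 = -16.939, grad_y = 2*1*-3.9579 = -7.9159
  x_2 = -1.6939 - 0.05*-16.939 = -0.847
  y_2 = -3.9579 - 0.05*-7.9159 = -3.5621
Step 3: grad_x = 2*5*-0.847 = -8.4695, grad_y = 2*1*-3.5621 = -7.1243
  x_3 = -0.847 - 0.05*-8.4695 = -0.4235
  y_3 = -3.5621 - 0.05*-7.1243 = -3.2059
Step 4: grad_x = 2*5*-0.4235 = -4.2348, grad_y = 2*1*-3.2059 = -6.4118
  x_4 = -0.4235 - 0.05*-4.2348 = -0.2117
  y_4 = -3.2059 - 0.05*-6.4118 = -2.8853
f(-0.2117, -2.8853) = 5*(-0.2117)^2 + 1*(-2.8853)^2 = 8.5493


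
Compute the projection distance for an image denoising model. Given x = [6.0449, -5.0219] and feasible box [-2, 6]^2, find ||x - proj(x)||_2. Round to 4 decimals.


Project each component onto [-2, 6].
clip(6.0449) = 6.0, clip(-5.0219) = -2.0
Projection = [6.0, -2.0]
Squared diffs: [0.002, 9.1319]
Distance = sqrt(9.1339) = 3.0222


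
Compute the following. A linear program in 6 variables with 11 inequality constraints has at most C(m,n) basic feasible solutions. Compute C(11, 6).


Each vertex corresponds to some choice of n active constraints out of m, so the number of vertices is at most C(m, n) = m! / (n!(m-n)!).
m = 11, n = 6
Numerator: 11 * 10 * 9 * 8 * 7 * 6
Denominator: 6! = 720
C(11, 6) = 462


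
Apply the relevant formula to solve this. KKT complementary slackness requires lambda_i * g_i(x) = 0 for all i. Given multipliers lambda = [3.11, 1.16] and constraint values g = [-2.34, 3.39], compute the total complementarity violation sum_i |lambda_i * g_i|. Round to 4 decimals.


KKT complementary slackness check:
lambda_1 * g_1 = 3.11 * -2.34 = -7.2774
lambda_2 * g_2 = 1.16 * 3.39 = 3.9324
Total violation = 7.2774 + 3.9324 = 11.2098


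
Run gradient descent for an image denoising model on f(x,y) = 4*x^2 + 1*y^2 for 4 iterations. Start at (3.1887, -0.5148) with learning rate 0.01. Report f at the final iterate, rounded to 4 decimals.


Gradient descent on f(x,y) = 4*x^2 + 1*y^2.
Starting point: (3.1887, -0.5148), alpha = 0.01
Step 1: grad_x = 2*4*3.1887 = 25.5096, grad_y = 2*1*-0.5148 = -1.0296
  x_1 = 3.1887 - 0.01*25.5096 = 2.9336
  y_1 = -0.5148 - 0.01*-1.0296 = -0.5045
Step 2: grad_x = 2*4*2.9336 = 23.4688, grad_y = 2*1*-0.5045 = -1.009
  x_2 = 2.9336 - 0.01*23.4688 = 2.6989
  y_2 = -0.5045 - 0.01*-1.009 = -0.4944
Step 3: grad_x = 2*4*2.6989 = 21.5913, grad_y = 2*1*-0.4944 = -0.9888
  x_3 = 2.6989 - 0.01*21.5913 = 2.483
  y_3 = -0.4944 - 0.01*-0.9888 = -0.4845
Step 4: grad_x = 2*4*2.483 = 19.864, grad_y = 2*1*-0.4845 = -0.9691
  x_4 = 2.483 - 0.01*19.864 = 2.2844
  y_4 = -0.4845 - 0.01*-0.9691 = -0.4748
f(2.2844, -0.4748) = 4*2.2844^2 + 1*(-0.4748)^2 = 21.0987


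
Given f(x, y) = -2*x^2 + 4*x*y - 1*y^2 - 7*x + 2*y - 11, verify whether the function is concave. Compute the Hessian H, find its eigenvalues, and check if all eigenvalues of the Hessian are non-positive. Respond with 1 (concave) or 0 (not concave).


The Hessian of f(x,y) = -2*x^2 + 4*x*y - 1*y^2 - 7*x + 2*y - 11 is:
H = [[-4, 4], [4, -2]]
Trace = -4 - 2 = -6
Determinant = -4*-2 - (4)^2 = -8
Discriminant = (-6)^2 - 4*-8 = 68.0
Eigenvalues: lambda_1 = -7.1231, lambda_2 = 1.1231
The function is not concave.

0


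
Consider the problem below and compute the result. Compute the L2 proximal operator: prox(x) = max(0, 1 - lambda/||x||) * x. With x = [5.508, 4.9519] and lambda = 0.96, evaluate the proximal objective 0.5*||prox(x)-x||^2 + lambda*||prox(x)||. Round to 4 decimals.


Step 1: Compute ||x||.
||x|| = 7.4067
Step 2: Compute scaling factor.
scale = max(0, 1 - 0.96/7.4067) = 0.8704
Step 3: prox(x) = [4.7941, 4.3101]
||prox(x)|| = 6.4467
Step 4: Proximal objective.
0.5*||prox-x||^2 = 0.4608
lambda*||prox|| = 6.1888
Total = 6.6496


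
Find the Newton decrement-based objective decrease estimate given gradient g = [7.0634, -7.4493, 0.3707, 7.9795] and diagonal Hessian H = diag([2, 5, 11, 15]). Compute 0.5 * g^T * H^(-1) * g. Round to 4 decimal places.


Step 1: H is diagonal, so H^(-1) * g = [3.5317, -1.4899, 0.0337, 0.532].
Step 2: g^T H^(-1) g = sum_i g_i^2 / H_ii
  = (7.0634)^2/2 + (-7.4493)^2/5 + (0.3707)^2/11 + (7.9795)^2/15
  = 24.9458 + 11.0984 + 0.0125 + 4.2448 = 40.3015
Step 3: Objective decrease = 0.5 * g^T H^(-1) g = 20.1508


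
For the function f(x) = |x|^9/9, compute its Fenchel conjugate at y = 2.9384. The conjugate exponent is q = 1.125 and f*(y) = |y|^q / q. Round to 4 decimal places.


The conjugate exponent q satisfies 1/p + 1/q = 1.
p = 9, so q = 9/(9 - 1) = 1.125
|y|^q = 2.9384^1.125 = 3.3622
f*(2.9384) = 3.3622 / 1.125 = 2.9886


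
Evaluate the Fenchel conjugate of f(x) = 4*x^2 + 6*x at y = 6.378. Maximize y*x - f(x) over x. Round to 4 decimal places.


f*(y) = sup_x {y*x - a*x^2 - b*x} = sup_x {(y-b)*x - a*x^2}
FOC: (y - b) - 2a*x = 0 => x* = (y - b)/(2a)
x* = (6.378 - 6)/(2*4) = 0.0473
f*(6.378) = (y-b)^2/(4a) = (6.378 - 6)^2/(4*4)
= 0.1429/16 = 0.0089


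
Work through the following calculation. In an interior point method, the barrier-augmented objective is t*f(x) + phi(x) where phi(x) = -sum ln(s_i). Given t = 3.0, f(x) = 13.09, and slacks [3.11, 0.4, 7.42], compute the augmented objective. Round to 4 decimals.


Step 1: Compute log-barrier.
ln values: [1.1346, -0.9163, 2.0042]
phi = -(1.1346 - 0.9163 + 2.0042) = -2.2225
Step 2: Compute augmented objective.
t*f(x) = 3.0*13.09 = 39.27
Total = 39.27 - 2.2225 = 37.0475


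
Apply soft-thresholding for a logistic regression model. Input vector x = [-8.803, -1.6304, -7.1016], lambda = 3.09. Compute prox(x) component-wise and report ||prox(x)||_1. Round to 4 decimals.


Soft-thresholding with lambda = 3.09:
prox(-8.803) = sign(-8.803)*max(|-8.803| - 3.09, 0) = -5.713
prox(-1.6304) = sign(-1.6304)*max(|-1.6304| - 3.09, 0) = 0.0
prox(-7.1016) = sign(-7.1016)*max(|-7.1016| - 3.09, 0) = -4.0116
prox(x) = [-5.713, 0.0, -4.0116]
||prox(x)||_1 = 5.713 + 0.0 + 4.0116 = 9.7246


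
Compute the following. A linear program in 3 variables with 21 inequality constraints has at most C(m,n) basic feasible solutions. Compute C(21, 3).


Each vertex corresponds to some choice of n active constraints out of m, so the number of vertices is at most C(m, n) = m! / (n!(m-n)!).
m = 21, n = 3
Numerator: 21 * 20 * 19
Denominator: 3! = 6
C(21, 3) = 1330


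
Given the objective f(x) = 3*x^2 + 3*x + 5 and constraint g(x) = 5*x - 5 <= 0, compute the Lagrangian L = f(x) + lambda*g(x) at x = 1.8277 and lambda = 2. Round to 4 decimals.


Step 1: Evaluate f(x).
f(1.8277) = 3*1.8277^2 + 3*1.8277 + 5 = 20.5046
Step 2: Evaluate g(x).
g(1.8277) = 5*1.8277 - 5 = 4.1385
Step 3: Compute Lagrangian.
L = 20.5046 + 2*4.1385 = 28.7816


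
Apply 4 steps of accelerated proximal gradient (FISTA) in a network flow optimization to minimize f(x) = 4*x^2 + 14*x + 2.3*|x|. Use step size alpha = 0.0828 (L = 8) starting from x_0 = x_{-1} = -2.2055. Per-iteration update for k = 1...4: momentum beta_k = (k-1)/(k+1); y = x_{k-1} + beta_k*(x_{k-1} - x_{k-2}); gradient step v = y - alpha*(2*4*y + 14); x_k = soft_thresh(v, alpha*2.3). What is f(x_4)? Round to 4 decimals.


FISTA on f(x) = 4*x^2 + 14*x + 2.3*|x|
L = 8, alpha = 0.0828
Iteration 1: beta = 0.0, y = -2.2055 + 0.0*(-2.2055 + 2.2055) = -2.2055
  grad(y) = -3.644, v = y - alpha*grad = -1.9038
  prox(v) = soft_thresh(-1.9038, 0.1904) = -1.7133
Iteration 2: beta = 0.3333, y = -1.7133 + 0.3333*(-1.7133 + 2.2055) = -1.5493
  grad(y) = 1.6057, v = y - alpha*grad = -1.6822
  prox(v) = soft_thresh(-1.6822, 0.1904) = -1.4918
Iteration 3: beta = 0.5, y = -1.4918 + 0.5*(-1.4918 + 1.7133) = -1.381
  grad(y) = 2.9518, v = y - alpha*grad = -1.6254
  prox(v) = soft_thresh(-1.6254, 0.1904) = -1.435
Iteration 4: beta = 0.6, y = -1.435 + 0.6*(-1.435 + 1.4918) = -1.4009
  grad(y) = 2.7927, v = y - alpha*grad = -1.6321
  prox(v) = soft_thresh(-1.6321, 0.1904) = -1.4417
f(x_4) = 4*(-1.4417)^2 + 14*(-1.4417) + 2.3*|-1.4417| = -8.5539


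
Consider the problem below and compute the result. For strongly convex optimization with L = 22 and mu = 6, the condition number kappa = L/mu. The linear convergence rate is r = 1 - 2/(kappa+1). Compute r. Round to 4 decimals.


Step 1: Compute the condition number.
kappa = L/mu = 22/6 = 3.6667
Step 2: Compute the convergence rate.
r = 1 - 2/(kappa + 1) = 1 - 2*mu/(L + mu) = (L - mu)/(L + mu) = 16/28 = 0.5714


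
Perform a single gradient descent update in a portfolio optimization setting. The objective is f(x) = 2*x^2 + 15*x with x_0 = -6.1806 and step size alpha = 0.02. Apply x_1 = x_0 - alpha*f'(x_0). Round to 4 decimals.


We compute the gradient at x_0 and apply the update.
f'(x) = 4*x + 15
f'(-6.1806) = 4*-6.1806 + 15 = -9.7224
x_1 = -6.1806 - 0.02*-9.7224 = -5.9862


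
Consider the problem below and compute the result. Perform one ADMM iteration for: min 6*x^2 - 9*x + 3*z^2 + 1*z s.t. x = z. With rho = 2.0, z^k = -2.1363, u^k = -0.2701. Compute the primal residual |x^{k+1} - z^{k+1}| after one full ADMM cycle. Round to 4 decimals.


ADMM iteration with rho = 2.0, z^k = -2.1363, u^k = -0.2701
Step 1: x-update.
Minimize 6*x^2 - 9*x + (2.0/2)*(x + 2.1363 - 0.2701)^2
FOC: (2*6 + 2.0)*x = 9 + 2.0*(-2.1363 + 0.2701)
x^{k+1} = 0.3763
Step 2: z-update.
Minimize 3*z^2 + 1*z + (2.0/2)*(0.3763 - z - 0.2701)^2
FOC: (2*3 + 2.0)*z = -1 + 2.0*(0.3763 - 0.2701)
z^{k+1} = -0.0985
Step 3: u-update.
u^{k+1} = -0.2701 + 0.3763 + 0.0985 = 0.2046
Step 4: Primal residual = |0.3763 + 0.0985| = 0.4747


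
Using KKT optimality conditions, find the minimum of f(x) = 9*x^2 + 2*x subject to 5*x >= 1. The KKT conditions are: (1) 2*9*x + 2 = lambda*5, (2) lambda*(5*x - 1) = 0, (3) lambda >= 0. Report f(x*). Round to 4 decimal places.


Step 1: Try lambda = 0 (constraint inactive).
x_unc = -2/(2*9) = -0.1111
Check: 5*-0.1111 = -0.5555 < 1 -- violated!
Step 2: Constraint must be active: 5*x = 1
x* = 1/5 = 0.2
lambda = (2*9*0.2 + 2)/5 = 1.12
Step 3: Compute optimal value.
f(x*) = 9*0.2^2 + 2*0.2 = 0.76


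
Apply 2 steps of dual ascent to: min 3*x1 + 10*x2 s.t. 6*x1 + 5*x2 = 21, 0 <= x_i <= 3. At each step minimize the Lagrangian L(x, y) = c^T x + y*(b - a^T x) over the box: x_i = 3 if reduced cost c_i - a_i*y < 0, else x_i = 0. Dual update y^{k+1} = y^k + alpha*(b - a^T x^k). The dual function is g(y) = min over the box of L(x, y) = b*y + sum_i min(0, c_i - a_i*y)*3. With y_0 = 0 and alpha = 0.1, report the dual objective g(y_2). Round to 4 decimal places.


Dual ascent for LP: min 3*x1 + 10*x2, 6*x1 + 5*x2 = 21, 0 <= x_i <= 3
Step 1: y^k = 0.0, reduced costs: (3.0, 10.0)
  x^k = (0.0, 0.0), subgradient = b - a^T x = 21.0
  y^{k+1} = 0.0 + 0.1*21.0 = 2.1
Step 2: y^k = 2.1, reduced costs: (-9.6, -0.5)
  x^k = (3.0, 3.0), subgradient = b - a^T x = -12.0
  y^{k+1} = 2.1 + 0.1*-12.0 = 0.9
Dual objective at y_2 = 0.9: reduced costs (-2.4, 5.5), box minimizer x = (3.0, 0.0)
g(y_2) = b*y + (c1 - a1*y)*x1 + (c2 - a2*y)*x2 = 21*0.9 + (-2.4)*3.0 + 5.5*0.0 = 18.9 - 7.2 + 0.0 = 11.7


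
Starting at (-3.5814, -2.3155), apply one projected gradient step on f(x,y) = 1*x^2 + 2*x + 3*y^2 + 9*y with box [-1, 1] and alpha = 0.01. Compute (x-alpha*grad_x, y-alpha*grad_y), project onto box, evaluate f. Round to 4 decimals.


Step 1: Compute gradient at (-3.5814, -2.3155).
grad_x = 2*1*-3.5814 + 2 = -5.1628
grad_y = 2*3*-2.3155 + 9 = -4.893
Step 2: Gradient step.
x_raw = -3.5814 - 0.01*-5.1628 = -3.5298
y_raw = -2.3155 - 0.01*-4.893 = -2.2666
Step 3: Project onto [-1, 1].
x_proj = clip(-3.5298) = -1.0
y_proj = clip(-2.2666) = -1.0
Step 4: Evaluate f.
f(-1.0, -1.0) = -7.0


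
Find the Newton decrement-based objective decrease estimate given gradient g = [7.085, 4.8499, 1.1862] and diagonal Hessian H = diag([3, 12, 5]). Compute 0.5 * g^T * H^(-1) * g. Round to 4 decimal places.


Step 1: H is diagonal, so H^(-1) * g = [2.3617, 0.4042, 0.2372].
Step 2: g^T H^(-1) g = sum_i g_i^2 / H_ii
  = (7.085)^2/3 + (4.8499)^2/12 + (1.1862)^2/5
  = 16.7324 + 1.9601 + 0.2814 = 18.9739
Step 3: Objective decrease = 0.5 * g^T H^(-1) g = 9.487


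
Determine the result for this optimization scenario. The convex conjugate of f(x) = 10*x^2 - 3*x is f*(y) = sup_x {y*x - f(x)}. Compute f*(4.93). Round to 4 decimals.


f*(y) = sup_x {y*x - a*x^2 - b*x} = sup_x {(y-b)*x - a*x^2}
FOC: (y - b) - 2a*x = 0 => x* = (y - b)/(2a)
x* = (4.93 + 3)/(2*10) = 0.3965
f*(4.93) = (y-b)^2/(4a) = (4.93 + 3)^2/(4*10)
= 62.8849/40 = 1.5721


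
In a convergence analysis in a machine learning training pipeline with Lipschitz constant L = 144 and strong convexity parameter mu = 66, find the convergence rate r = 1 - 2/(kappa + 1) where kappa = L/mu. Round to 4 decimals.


Step 1: Compute the condition number.
kappa = L/mu = 144/66 = 2.1818
Step 2: Compute the convergence rate.
r = 1 - 2/(kappa + 1) = 1 - 2*mu/(L + mu) = (L - mu)/(L + mu) = 78/210 = 0.3714


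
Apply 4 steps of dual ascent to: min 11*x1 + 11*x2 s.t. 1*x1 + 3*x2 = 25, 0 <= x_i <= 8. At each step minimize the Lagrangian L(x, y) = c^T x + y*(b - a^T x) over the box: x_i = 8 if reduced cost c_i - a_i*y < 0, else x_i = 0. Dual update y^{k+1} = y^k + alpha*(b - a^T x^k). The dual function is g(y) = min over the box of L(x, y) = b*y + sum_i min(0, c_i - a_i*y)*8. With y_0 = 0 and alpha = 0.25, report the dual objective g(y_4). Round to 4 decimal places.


Dual ascent for LP: min 11*x1 + 11*x2, 1*x1 + 3*x2 = 25, 0 <= x_i <= 8
Step 1: y^k = 0.0, reduced costs: (11.0, 11.0)
  x^k = (0.0, 0.0), subgradient = b - a^T x = 25.0
  y^{k+1} = 0.0 + 0.25*25.0 = 6.25
Step 2: y^k = 6.25, reduced costs: (4.75, -7.75)
  x^k = (0.0, 8.0), subgradient = b - a^T x = 1.0
  y^{k+1} = 6.25 + 0.25*1.0 = 6.5
Step 3: y^k = 6.5, reduced costs: (4.5, -8.5)
  x^k = (0.0, 8.0), subgradient = b - a^T x = 1.0
  y^{k+1} = 6.5 + 0.25*1.0 = 6.75
Step 4: y^k = 6.75, reduced costs: (4.25, -9.25)
  x^k = (0.0, 8.0), subgradient = b - a^T x = 1.0
  y^{k+1} = 6.75 + 0.25*1.0 = 7.0
Dual objective at y_4 = 7.0: reduced costs (4.0, -10.0), box minimizer x = (0.0, 8.0)
g(y_4) = b*y + (c1 - a1*y)*x1 + (c2 - a2*y)*x2 = 25*7.0 + 4.0*0.0 + (-10.0)*8.0 = 175.0 + 0.0 - 80.0 = 95.0


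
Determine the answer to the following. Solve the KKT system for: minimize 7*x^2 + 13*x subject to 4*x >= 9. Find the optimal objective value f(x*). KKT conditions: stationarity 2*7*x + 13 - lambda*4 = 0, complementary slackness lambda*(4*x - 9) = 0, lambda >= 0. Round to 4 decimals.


Step 1: Try lambda = 0 (constraint inactive).
x_unc = -13/(2*7) = -0.9286
Check: 4*-0.9286 = -3.7144 < 9 -- violated!
Step 2: Constraint must be active: 4*x = 9
x* = 9/4 = 2.25
lambda = (2*7*2.25 + 13)/4 = 11.125
Step 3: Compute optimal value.
f(x*) = 7*2.25^2 + 13*2.25 = 64.6875


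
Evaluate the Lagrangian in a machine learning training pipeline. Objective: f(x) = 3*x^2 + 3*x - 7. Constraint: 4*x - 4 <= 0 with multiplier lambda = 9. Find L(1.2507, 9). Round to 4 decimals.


Step 1: Evaluate f(x).
f(1.2507) = 3*1.2507^2 + 3*1.2507 - 7 = 1.4449
Step 2: Evaluate g(x).
g(1.2507) = 4*1.2507 - 4 = 1.0028
Step 3: Compute Lagrangian.
L = 1.4449 + 9*1.0028 = 10.4701


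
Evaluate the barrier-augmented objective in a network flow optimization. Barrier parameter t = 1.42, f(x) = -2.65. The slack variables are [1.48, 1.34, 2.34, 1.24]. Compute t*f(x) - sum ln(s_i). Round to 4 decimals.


Step 1: Compute log-barrier.
ln values: [0.392, 0.2927, 0.8502, 0.2151]
phi = -(0.392 + 0.2927 + 0.8502 + 0.2151) = -1.75
Step 2: Compute augmented objective.
t*f(x) = 1.42*-2.65 = -3.763
Total = -3.763 - 1.75 = -5.513


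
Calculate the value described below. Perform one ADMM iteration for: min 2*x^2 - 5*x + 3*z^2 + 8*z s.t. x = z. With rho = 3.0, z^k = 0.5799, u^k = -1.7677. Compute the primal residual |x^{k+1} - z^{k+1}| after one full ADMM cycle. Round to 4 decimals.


ADMM iteration with rho = 3.0, z^k = 0.5799, u^k = -1.7677
Step 1: x-update.
Minimize 2*x^2 - 5*x + (3.0/2)*(x - 0.5799 - 1.7677)^2
FOC: (2*2 + 3.0)*x = 5 + 3.0*(0.5799 + 1.7677)
x^{k+1} = 1.7204
Step 2: z-update.
Minimize 3*z^2 + 8*z + (3.0/2)*(1.7204 - z - 1.7677)^2
FOC: (2*3 + 3.0)*z = -8 + 3.0*(1.7204 - 1.7677)
z^{k+1} = -0.9047
Step 3: u-update.
u^{k+1} = -1.7677 + 1.7204 + 0.9047 = 0.8574
Step 4: Primal residual = |1.7204 + 0.9047| = 2.6251


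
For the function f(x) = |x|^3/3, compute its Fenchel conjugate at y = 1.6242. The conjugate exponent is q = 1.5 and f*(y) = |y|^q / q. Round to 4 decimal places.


The conjugate exponent q satisfies 1/p + 1/q = 1.
p = 3, so q = 3/(3 - 1) = 1.5
|y|^q = 1.6242^1.5 = 2.0699
f*(1.6242) = 2.0699 / 1.5 = 1.38


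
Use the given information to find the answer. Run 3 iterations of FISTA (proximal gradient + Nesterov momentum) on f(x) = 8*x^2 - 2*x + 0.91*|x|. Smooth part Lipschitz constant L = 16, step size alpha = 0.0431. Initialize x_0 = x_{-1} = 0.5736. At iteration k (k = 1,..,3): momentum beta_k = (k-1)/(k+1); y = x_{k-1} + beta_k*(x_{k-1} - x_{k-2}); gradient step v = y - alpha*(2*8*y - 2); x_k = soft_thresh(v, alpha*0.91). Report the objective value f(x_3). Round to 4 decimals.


FISTA on f(x) = 8*x^2 - 2*x + 0.91*|x|
L = 16, alpha = 0.0431
Iteration 1: beta = 0.0, y = 0.5736 + 0.0*(0.5736 - 0.5736) = 0.5736
  grad(y) = 7.1776, v = y - alpha*grad = 0.2642
  prox(v) = soft_thresh(0.2642, 0.0392) = 0.225
Iteration 2: beta = 0.3333, y = 0.225 + 0.3333*(0.225 - 0.5736) = 0.1088
  grad(y) = -0.2587, v = y - alpha*grad = 0.12
  prox(v) = soft_thresh(0.12, 0.0392) = 0.0808
Iteration 3: beta = 0.5, y = 0.0808 + 0.5*(0.0808 - 0.225) = 0.0086
  grad(y) = -1.8619, v = y - alpha*grad = 0.0889
  prox(v) = soft_thresh(0.0889, 0.0392) = 0.0497
f(x_3) = 8*0.0497^2 - 2*0.0497 + 0.91*|0.0497| = -0.0344


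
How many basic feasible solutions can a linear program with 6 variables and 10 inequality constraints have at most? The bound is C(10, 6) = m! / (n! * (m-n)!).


Each vertex corresponds to some choice of n active constraints out of m, so the number of vertices is at most C(m, n) = m! / (n!(m-n)!).
m = 10, n = 6
Numerator: 10 * 9 * 8 * 7 * 6 * 5
Denominator: 6! = 720
C(10, 6) = 210


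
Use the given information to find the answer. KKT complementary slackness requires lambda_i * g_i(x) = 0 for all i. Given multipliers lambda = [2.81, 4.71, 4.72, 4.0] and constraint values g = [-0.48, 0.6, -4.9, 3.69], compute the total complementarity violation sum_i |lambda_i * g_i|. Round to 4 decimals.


KKT complementary slackness check:
lambda_1 * g_1 = 2.81 * -0.48 = -1.3488
lambda_2 * g_2 = 4.71 * 0.6 = 2.826
lambda_3 * g_3 = 4.72 * -4.9 = -23.128
lambda_4 * g_4 = 4.0 * 3.69 = 14.76
Total violation = 1.3488 + 2.826 + 23.128 + 14.76 = 42.0628


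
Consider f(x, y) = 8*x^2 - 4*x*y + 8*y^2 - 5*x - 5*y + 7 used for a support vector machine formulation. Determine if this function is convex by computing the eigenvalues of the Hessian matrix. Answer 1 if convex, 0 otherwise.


The Hessian of f(x,y) = 8*x^2 - 4*x*y + 8*y^2 - 5*x - 5*y + 7 is:
H = [[16, -4], [-4, 16]]
Trace = 16 + 16 = 32
Determinant = 16*16 - (-4)^2 = 240
Discriminant = (32)^2 - 4*240 = 64.0
Eigenvalues: lambda_1 = 12.0, lambda_2 = 20.0
The function is convex.

1


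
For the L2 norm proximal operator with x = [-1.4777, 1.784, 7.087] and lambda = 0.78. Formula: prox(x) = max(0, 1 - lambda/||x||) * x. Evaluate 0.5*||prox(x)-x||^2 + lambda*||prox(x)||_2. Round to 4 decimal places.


Step 1: Compute ||x||.
||x|| = 7.456
Step 2: Compute scaling factor.
scale = max(0, 1 - 0.78/7.456) = 0.8954
Step 3: prox(x) = [-1.3231, 1.5974, 6.3456]
||prox(x)|| = 6.676
Step 4: Proximal objective.
0.5*||prox-x||^2 = 0.3042
lambda*||prox|| = 5.2073
Total = 5.5115


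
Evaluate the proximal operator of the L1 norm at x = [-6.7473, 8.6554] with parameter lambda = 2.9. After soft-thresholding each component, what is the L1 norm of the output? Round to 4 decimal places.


Soft-thresholding with lambda = 2.9:
prox(-6.7473) = sign(-6.7473)*max(|-6.7473| - 2.9, 0) = -3.8473
prox(8.6554) = sign(8.6554)*max(|8.6554| - 2.9, 0) = 5.7554
prox(x) = [-3.8473, 5.7554]
||prox(x)||_1 = 3.8473 + 5.7554 = 9.6027


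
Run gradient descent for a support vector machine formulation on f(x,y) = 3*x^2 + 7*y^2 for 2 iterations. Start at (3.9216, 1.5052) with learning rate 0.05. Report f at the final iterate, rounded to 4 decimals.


Gradient descent on f(x,y) = 3*x^2 + 7*y^2.
Starting point: (3.9216, 1.5052), alpha = 0.05
Step 1: grad_x = 2*3*3.9216 = 23.5296, grad_y = 2*7*1.5052 = 21.0728
  x_1 = 3.9216 - 0.05*23.5296 = 2.7451
  y_1 = 1.5052 - 0.05*21.0728 = 0.4516
Step 2: grad_x = 2*3*2.7451 = 16.4707, grad_y = 2*7*0.4516 = 6.3218
  x_2 = 2.7451 - 0.05*16.4707 = 1.9216
  y_2 = 0.4516 - 0.05*6.3218 = 0.1355
f(1.9216, 0.1355) = 3*1.9216^2 + 7*0.1355^2 = 11.2059


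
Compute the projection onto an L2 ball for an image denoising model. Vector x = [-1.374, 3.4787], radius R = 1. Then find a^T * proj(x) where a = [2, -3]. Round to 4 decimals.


Step 1: Compute ||x|| (intermediates to 6 decimals).
||x|| = sqrt((-1.374)^2 + 3.4787^2) = 3.740218
Step 2: Project.
Since ||x|| > R, scale = R/||x|| = 1/3.740218 = 0.267364, proj(x) = scale * x
proj(x) = [-0.367358, 0.930079]
Step 3: Dot product.
a^T * proj(x) = 2*(-0.367358) - 3*0.930079 = -3.525


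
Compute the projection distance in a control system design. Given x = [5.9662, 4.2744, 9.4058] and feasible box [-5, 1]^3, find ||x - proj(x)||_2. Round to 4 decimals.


Project each component onto [-5, 1].
clip(5.9662) = 1.0, clip(4.2744) = 1.0, clip(9.4058) = 1.0
Projection = [1.0, 1.0, 1.0]
Squared diffs: [24.6631, 10.7217, 70.6575]
Distance = sqrt(106.0423) = 10.2977


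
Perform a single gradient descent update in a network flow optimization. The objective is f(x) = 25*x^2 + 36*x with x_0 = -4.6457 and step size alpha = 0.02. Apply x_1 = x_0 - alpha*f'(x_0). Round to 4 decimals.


We compute the gradient at x_0 and apply the update.
f'(x) = 50*x + 36
f'(-4.6457) = 50*-4.6457 + 36 = -196.285
x_1 = -4.6457 - 0.02*-196.285 = -0.72


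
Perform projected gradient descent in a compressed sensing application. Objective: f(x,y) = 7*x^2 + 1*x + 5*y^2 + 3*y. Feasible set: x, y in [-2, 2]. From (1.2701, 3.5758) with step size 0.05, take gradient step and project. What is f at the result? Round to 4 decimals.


Step 1: Compute gradient at (1.2701, 3.5758).
grad_x = 2*7*1.2701 + 1 = 18.7814
grad_y = 2*5*3.5758 + 3 = 38.758
Step 2: Gradient step.
x_raw = 1.2701 - 0.05*18.7814 = 0.331
y_raw = 3.5758 - 0.05*38.758 = 1.6379
Step 3: Project onto [-2, 2].
x_proj = clip(0.331) = 0.331
y_proj = clip(1.6379) = 1.6379
Step 4: Evaluate f.
f(0.331, 1.6379) = 19.4254


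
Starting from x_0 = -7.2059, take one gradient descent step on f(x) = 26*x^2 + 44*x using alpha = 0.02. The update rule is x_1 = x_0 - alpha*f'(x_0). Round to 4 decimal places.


We compute the gradient at x_0 and apply the update.
f'(x) = 52*x + 44
f'(-7.2059) = 52*-7.2059 + 44 = -330.7068
x_1 = -7.2059 - 0.02*-330.7068 = -0.5918


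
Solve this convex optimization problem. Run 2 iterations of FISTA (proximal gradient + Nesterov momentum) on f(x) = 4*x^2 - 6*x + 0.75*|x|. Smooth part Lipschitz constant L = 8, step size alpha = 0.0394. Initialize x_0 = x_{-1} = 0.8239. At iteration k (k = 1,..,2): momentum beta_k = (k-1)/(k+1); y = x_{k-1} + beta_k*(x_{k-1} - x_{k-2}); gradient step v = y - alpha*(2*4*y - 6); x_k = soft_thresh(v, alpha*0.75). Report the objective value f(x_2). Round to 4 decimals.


FISTA on f(x) = 4*x^2 - 6*x + 0.75*|x|
L = 8, alpha = 0.0394
Iteration 1: beta = 0.0, y = 0.8239 + 0.0*(0.8239 - 0.8239) = 0.8239
  grad(y) = 0.5912, v = y - alpha*grad = 0.8006
  prox(v) = soft_thresh(0.8006, 0.0296) = 0.7711
Iteration 2: beta = 0.3333, y = 0.7711 + 0.3333*(0.7711 - 0.8239) = 0.7534
  grad(y) = 0.0275, v = y - alpha*grad = 0.7524
  prox(v) = soft_thresh(0.7524, 0.0296) = 0.7228
f(x_2) = 4*0.7228^2 - 6*0.7228 + 0.75*|0.7228| = -1.7049


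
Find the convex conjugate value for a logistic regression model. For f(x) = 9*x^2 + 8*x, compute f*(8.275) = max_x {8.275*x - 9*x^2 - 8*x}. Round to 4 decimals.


f*(y) = sup_x {y*x - a*x^2 - b*x} = sup_x {(y-b)*x - a*x^2}
FOC: (y - b) - 2a*x = 0 => x* = (y - b)/(2a)
x* = (8.275 - 8)/(2*9) = 0.0153
f*(8.275) = (y-b)^2/(4a) = (8.275 - 8)^2/(4*9)
= 0.0756/36 = 0.0021


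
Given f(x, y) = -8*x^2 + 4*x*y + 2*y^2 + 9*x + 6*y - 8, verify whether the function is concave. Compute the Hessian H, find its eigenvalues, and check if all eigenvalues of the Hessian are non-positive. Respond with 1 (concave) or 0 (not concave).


The Hessian of f(x,y) = -8*x^2 + 4*x*y + 2*y^2 + 9*x + 6*y - 8 is:
H = [[-16, 4], [4, 4]]
Trace = -16 + 4 = -12
Determinant = -16*4 - (4)^2 = -80
Discriminant = (-12)^2 - 4*-80 = 464.0
Eigenvalues: lambda_1 = -16.7703, lambda_2 = 4.7703
The function is not concave.

0


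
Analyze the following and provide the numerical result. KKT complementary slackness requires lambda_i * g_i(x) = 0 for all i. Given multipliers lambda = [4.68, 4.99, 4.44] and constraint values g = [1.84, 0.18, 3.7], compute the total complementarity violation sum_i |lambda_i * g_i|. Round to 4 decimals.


KKT complementary slackness check:
lambda_1 * g_1 = 4.68 * 1.84 = 8.6112
lambda_2 * g_2 = 4.99 * 0.18 = 0.8982
lambda_3 * g_3 = 4.44 * 3.7 = 16.428
Total violation = 8.6112 + 0.8982 + 16.428 = 25.9374


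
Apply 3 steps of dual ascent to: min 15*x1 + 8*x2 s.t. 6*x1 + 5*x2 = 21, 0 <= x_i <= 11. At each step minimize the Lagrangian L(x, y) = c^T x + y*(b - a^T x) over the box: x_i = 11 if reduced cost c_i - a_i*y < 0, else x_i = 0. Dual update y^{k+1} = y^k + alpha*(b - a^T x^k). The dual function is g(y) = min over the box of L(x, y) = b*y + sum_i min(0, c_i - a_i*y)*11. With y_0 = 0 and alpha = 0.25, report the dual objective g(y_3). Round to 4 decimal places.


Dual ascent for LP: min 15*x1 + 8*x2, 6*x1 + 5*x2 = 21, 0 <= x_i <= 11
Step 1: y^k = 0.0, reduced costs: (15.0, 8.0)
  x^k = (0.0, 0.0), subgradient = b - a^T x = 21.0
  y^{k+1} = 0.0 + 0.25*21.0 = 5.25
Step 2: y^k = 5.25, reduced costs: (-16.5, -18.25)
  x^k = (11.0, 11.0), subgradient = b - a^T x = -100.0
  y^{k+1} = 5.25 + 0.25*-100.0 = -19.75
Step 3: y^k = -19.75, reduced costs: (133.5, 106.75)
  x^k = (0.0, 0.0), subgradient = b - a^T x = 21.0
  y^{k+1} = -19.75 + 0.25*21.0 = -14.5
Dual objective at y_3 = -14.5: reduced costs (102.0, 80.5), box minimizer x = (0.0, 0.0)
g(y_3) = b*y + (c1 - a1*y)*x1 + (c2 - a2*y)*x2 = 21*(-14.5) + 102.0*0.0 + 80.5*0.0 = -304.5 + 0.0 + 0.0 = -304.5


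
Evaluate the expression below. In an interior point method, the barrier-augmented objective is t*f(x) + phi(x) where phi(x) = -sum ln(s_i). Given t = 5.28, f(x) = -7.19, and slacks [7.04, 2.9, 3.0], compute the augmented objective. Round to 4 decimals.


Step 1: Compute log-barrier.
ln values: [1.9516, 1.0647, 1.0986]
phi = -(1.9516 + 1.0647 + 1.0986) = -4.1149
Step 2: Compute augmented objective.
t*f(x) = 5.28*-7.19 = -37.9632
Total = -37.9632 - 4.1149 = -42.0781


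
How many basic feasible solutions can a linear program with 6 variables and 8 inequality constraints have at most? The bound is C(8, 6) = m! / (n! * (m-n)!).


Each vertex corresponds to some choice of n active constraints out of m, so the number of vertices is at most C(m, n) = m! / (n!(m-n)!).
m = 8, n = 6
Numerator: 8 * 7 * 6 * 5 * 4 * 3
Denominator: 6! = 720
C(8, 6) = 28


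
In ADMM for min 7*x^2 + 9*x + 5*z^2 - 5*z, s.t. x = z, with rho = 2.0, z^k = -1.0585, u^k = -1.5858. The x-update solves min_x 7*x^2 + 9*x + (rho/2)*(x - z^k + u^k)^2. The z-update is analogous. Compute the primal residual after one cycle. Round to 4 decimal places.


ADMM iteration with rho = 2.0, z^k = -1.0585, u^k = -1.5858
Step 1: x-update.
Minimize 7*x^2 + 9*x + (2.0/2)*(x + 1.0585 - 1.5858)^2
FOC: (2*7 + 2.0)*x = -9 + 2.0*(-1.0585 + 1.5858)
x^{k+1} = -0.4966
Step 2: z-update.
Minimize 5*z^2 - 5*z + (2.0/2)*(-0.4966 - z - 1.5858)^2
FOC: (2*5 + 2.0)*z = 5 + 2.0*(-0.4966 - 1.5858)
z^{k+1} = 0.0696
Step 3: u-update.
u^{k+1} = -1.5858 - 0.4966 - 0.0696 = -2.152
Step 4: Primal residual = |-0.4966 - 0.0696| = 0.5662
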